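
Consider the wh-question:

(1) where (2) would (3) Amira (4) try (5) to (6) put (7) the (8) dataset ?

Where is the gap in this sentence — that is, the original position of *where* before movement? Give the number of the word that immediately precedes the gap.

Underlying clause: Amira would try to put the dataset where.
'where' functions as the locative complement of 'put'. Fronting leaves a gap immediately after 'dataset':
Where would Amira try to put the dataset ___?
'dataset' is word 8.

8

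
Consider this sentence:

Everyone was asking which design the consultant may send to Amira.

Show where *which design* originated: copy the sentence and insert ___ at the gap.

Everyone was asking which design the consultant may send ___ to Amira.

In situ: The consultant may send which design to Amira.
'which design' functions as the direct object of 'send'. The gap is right after 'send'.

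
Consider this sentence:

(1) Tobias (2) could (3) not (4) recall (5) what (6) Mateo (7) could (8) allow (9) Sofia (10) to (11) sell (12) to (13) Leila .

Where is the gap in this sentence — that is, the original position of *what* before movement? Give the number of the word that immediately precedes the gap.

11

In situ: Mateo could allow Sofia to sell what to Leila.
'what' is the direct object of 'sell'. Wh-movement fronts it, leaving a gap right after 'sell':
Tobias could not recall what Mateo could allow Sofia to sell ___ to Leila.
'sell' is word 11.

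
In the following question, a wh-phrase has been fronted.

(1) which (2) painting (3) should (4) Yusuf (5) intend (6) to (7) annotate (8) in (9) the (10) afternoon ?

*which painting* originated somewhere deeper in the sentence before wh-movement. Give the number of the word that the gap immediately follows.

Before movement: Yusuf should intend to annotate which painting in the afternoon.
'which painting' functions as the direct object of 'annotate'. Fronting leaves a gap immediately after 'annotate':
Which painting should Yusuf intend to annotate ___ in the afternoon?
'annotate' is word 7.

7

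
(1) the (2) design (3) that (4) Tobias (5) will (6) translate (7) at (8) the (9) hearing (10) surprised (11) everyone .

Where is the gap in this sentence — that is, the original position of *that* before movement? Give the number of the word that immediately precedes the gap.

'that' is the direct object of 'translate'. Fronting leaves a gap immediately after 'translate':
The design that Tobias will translate ___ at the hearing surprised everyone.
'translate' is word 6.

6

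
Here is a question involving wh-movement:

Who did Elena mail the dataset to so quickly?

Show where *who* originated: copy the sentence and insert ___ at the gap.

Who did Elena mail the dataset to ___ so quickly?

Before movement: Elena did mail the dataset to who so quickly.
The filler 'who' is interpreted as the object of the preposition 'to' (recipient of 'mail'). The gap is right after 'to'.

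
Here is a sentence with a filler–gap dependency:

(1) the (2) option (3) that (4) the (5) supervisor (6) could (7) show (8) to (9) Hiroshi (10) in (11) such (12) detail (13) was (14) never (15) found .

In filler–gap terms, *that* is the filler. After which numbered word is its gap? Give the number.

7

'that' functions as the direct object of 'show'. Fronting leaves a gap immediately after 'show':
The option that the supervisor could show ___ to Hiroshi in such detail was never found.
'show' is word 7.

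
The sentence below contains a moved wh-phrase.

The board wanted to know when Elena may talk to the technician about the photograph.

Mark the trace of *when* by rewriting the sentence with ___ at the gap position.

Before movement: Elena may talk to the technician about the photograph when.
The filler 'when' is interpreted as the temporal adjunct. The gap is right after 'photograph'.

The board wanted to know when Elena may talk to the technician about the photograph ___.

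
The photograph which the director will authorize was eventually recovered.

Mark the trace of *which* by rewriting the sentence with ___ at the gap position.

'which' is the direct object of 'authorize'. The gap is right after 'authorize'.

The photograph which the director will authorize ___ was eventually recovered.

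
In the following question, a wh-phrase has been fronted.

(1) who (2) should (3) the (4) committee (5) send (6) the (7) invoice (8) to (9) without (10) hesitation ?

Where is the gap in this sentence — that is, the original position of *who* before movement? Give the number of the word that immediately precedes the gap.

Underlying clause: The committee should send the invoice to who without hesitation.
'who' functions as the object of the preposition 'to' (recipient of 'send'). It moves to the left edge, and the trace sits right after 'to':
Who should the committee send the invoice to ___ without hesitation?
'to' is word 8.

8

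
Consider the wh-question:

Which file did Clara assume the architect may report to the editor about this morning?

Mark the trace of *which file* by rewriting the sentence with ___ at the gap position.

Pre-movement form: Clara did assume the architect may report to the editor about which file this morning.
'which file' functions as the object of the preposition 'about'. The gap is right after 'about'.

Which file did Clara assume the architect may report to the editor about ___ this morning?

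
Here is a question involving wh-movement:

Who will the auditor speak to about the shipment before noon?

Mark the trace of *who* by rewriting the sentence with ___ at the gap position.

Who will the auditor speak to ___ about the shipment before noon?

Before movement: The auditor will speak to who about the shipment before noon.
The filler 'who' is interpreted as the object of the preposition 'to'. The gap is right after 'to'.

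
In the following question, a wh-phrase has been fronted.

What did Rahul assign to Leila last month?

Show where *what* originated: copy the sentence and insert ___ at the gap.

In situ: Rahul did assign what to Leila last month.
'what' functions as the direct object of 'assign'. The gap is right after 'assign'.

What did Rahul assign ___ to Leila last month?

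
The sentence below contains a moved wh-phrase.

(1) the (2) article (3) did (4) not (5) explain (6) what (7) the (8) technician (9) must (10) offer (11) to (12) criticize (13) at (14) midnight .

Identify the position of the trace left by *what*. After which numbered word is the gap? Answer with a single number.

12

Pre-movement form: The technician must offer to criticize what at midnight.
'what' functions as the direct object of 'criticize'. Wh-movement fronts it, leaving a gap right after 'criticize':
The article did not explain what the technician must offer to criticize ___ at midnight.
'criticize' is word 12.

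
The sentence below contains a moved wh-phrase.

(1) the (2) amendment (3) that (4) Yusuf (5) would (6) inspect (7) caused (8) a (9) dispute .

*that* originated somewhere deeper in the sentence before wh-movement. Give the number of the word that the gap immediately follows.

'that' functions as the direct object of 'inspect'. Fronting leaves a gap immediately after 'inspect':
The amendment that Yusuf would inspect ___ caused a dispute.
'inspect' is word 6.

6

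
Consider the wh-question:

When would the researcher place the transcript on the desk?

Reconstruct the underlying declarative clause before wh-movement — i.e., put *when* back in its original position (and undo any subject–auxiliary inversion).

The researcher would place the transcript on the desk when.

'when' is the temporal adjunct. Wh-movement fronts it, leaving a gap right after 'desk':
When would the researcher place the transcript on the desk ___?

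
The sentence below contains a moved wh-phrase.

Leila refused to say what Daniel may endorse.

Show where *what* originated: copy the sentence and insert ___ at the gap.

Pre-movement form: Daniel may endorse what.
'what' is the direct object of 'endorse'. The gap is right after 'endorse'.

Leila refused to say what Daniel may endorse ___.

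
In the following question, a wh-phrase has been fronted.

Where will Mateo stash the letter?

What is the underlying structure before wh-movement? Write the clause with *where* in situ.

'where' is the locative complement of 'stash'. Wh-movement fronts it, leaving a gap right after 'letter':
Where will Mateo stash the letter ___?

Mateo will stash the letter where.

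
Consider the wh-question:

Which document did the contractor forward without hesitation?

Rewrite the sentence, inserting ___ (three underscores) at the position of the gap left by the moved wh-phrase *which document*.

Underlying clause: The contractor did forward which document without hesitation.
The filler 'which document' is interpreted as the direct object of 'forward'. The gap is right after 'forward'.

Which document did the contractor forward ___ without hesitation?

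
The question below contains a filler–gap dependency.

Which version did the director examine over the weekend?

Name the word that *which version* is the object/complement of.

Underlying clause: The director did examine which version over the weekend.
'which version' is the direct object of 'examine'. Fronting leaves a gap immediately after 'examine':
Which version did the director examine ___ over the weekend?

examine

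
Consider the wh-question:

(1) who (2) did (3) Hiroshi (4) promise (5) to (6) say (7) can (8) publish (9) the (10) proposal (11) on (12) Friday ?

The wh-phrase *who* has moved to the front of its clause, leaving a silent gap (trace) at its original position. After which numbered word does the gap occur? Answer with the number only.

6

Before movement: Hiroshi did promise to say who can publish the proposal on Friday.
'who' is the subject of the clause embedded under 'say'. Wh-movement fronts it, leaving a gap right after 'say':
Who did Hiroshi promise to say ___ can publish the proposal on Friday?
'say' is word 6.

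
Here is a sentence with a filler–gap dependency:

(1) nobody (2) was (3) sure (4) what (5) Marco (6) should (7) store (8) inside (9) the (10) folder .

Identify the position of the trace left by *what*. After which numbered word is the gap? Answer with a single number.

Before movement: Marco should store what inside the folder.
'what' is the direct object of 'store'. Fronting leaves a gap immediately after 'store':
Nobody was sure what Marco should store ___ inside the folder.
'store' is word 7.

7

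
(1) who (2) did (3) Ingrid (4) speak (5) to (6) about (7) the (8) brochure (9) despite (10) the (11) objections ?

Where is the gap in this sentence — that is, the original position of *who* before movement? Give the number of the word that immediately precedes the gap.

5

Before movement: Ingrid did speak to who about the brochure despite the objections.
'who' is the object of the preposition 'to'. It moves to the left edge, and the trace sits right after 'to':
Who did Ingrid speak to ___ about the brochure despite the objections?
'to' is word 5.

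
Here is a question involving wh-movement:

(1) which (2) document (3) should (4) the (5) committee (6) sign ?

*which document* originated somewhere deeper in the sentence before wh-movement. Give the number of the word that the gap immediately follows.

6

Underlying clause: The committee should sign which document.
The filler 'which document' is interpreted as the direct object of 'sign'. Wh-movement fronts it, leaving a gap right after 'sign':
Which document should the committee sign ___?
'sign' is word 6.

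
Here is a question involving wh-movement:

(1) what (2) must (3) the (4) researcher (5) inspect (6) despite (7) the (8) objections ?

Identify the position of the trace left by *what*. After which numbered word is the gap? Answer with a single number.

5

In situ: The researcher must inspect what despite the objections.
'what' is the direct object of 'inspect'. Wh-movement fronts it, leaving a gap right after 'inspect':
What must the researcher inspect ___ despite the objections?
'inspect' is word 5.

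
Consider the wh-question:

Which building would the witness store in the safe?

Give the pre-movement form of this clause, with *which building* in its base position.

The filler 'which building' is interpreted as the direct object of 'store'. Wh-movement fronts it, leaving a gap right after 'store':
Which building would the witness store ___ in the safe?

The witness would store which building in the safe.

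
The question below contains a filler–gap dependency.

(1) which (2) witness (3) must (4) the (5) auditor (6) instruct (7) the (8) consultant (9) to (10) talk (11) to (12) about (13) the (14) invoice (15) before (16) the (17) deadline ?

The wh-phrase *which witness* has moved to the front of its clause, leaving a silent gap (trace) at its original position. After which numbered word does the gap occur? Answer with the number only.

11

Before movement: The auditor must instruct the consultant to talk to which witness about the invoice before the deadline.
The filler 'which witness' is interpreted as the object of the preposition 'to'. Fronting leaves a gap immediately after 'to':
Which witness must the auditor instruct the consultant to talk to ___ about the invoice before the deadline?
'to' is word 11.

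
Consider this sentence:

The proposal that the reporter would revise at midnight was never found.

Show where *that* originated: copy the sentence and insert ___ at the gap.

The proposal that the reporter would revise ___ at midnight was never found.

The filler 'that' is interpreted as the direct object of 'revise'. The gap is right after 'revise'.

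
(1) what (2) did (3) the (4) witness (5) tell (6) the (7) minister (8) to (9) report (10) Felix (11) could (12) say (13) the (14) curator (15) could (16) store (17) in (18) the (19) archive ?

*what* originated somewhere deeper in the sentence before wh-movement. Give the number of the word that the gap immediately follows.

16

Pre-movement form: The witness did tell the minister to report Felix could say the curator could store what in the archive.
The filler 'what' is interpreted as the direct object of 'store'. Fronting leaves a gap immediately after 'store':
What did the witness tell the minister to report Felix could say the curator could store ___ in the archive?
'store' is word 16.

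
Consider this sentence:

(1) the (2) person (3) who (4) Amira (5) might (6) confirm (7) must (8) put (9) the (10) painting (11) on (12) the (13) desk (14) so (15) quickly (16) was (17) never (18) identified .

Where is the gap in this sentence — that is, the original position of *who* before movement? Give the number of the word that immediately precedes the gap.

The filler 'who' is interpreted as the subject of the clause embedded under 'confirm'. Wh-movement fronts it, leaving a gap right after 'confirm':
The person who Amira might confirm ___ must put the painting on the desk so quickly was never identified.
'confirm' is word 6.

6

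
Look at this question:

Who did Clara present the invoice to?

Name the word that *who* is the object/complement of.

Underlying clause: Clara did present the invoice to who.
The filler 'who' is interpreted as the object of the preposition 'to' (recipient of 'present'). Fronting leaves a gap immediately after 'to':
Who did Clara present the invoice to ___?

to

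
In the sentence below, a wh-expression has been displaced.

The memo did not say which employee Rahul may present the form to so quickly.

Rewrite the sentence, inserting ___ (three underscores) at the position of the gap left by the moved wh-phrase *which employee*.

The memo did not say which employee Rahul may present the form to ___ so quickly.

In situ: Rahul may present the form to which employee so quickly.
'which employee' is the object of the preposition 'to' (recipient of 'present'). The gap is right after 'to'.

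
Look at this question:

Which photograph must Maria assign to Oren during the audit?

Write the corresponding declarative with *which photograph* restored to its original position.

Maria must assign which photograph to Oren during the audit.

The filler 'which photograph' is interpreted as the direct object of 'assign'. Wh-movement fronts it, leaving a gap right after 'assign':
Which photograph must Maria assign ___ to Oren during the audit?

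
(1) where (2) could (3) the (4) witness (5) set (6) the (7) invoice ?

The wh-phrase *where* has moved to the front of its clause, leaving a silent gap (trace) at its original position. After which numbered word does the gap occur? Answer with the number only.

7

In situ: The witness could set the invoice where.
'where' functions as the locative complement of 'set'. Fronting leaves a gap immediately after 'invoice':
Where could the witness set the invoice ___?
'invoice' is word 7.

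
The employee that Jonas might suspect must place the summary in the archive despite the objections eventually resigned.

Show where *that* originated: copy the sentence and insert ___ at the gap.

The employee that Jonas might suspect ___ must place the summary in the archive despite the objections eventually resigned.

'that' functions as the subject of the clause embedded under 'suspect'. The gap is right after 'suspect'.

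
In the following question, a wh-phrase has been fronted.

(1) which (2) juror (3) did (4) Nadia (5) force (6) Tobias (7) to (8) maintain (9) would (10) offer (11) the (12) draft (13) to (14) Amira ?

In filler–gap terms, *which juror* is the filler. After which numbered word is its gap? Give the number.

8

Pre-movement form: Nadia did force Tobias to maintain which juror would offer the draft to Amira.
'which juror' is the subject of the clause embedded under 'maintain'. Wh-movement fronts it, leaving a gap right after 'maintain':
Which juror did Nadia force Tobias to maintain ___ would offer the draft to Amira?
'maintain' is word 8.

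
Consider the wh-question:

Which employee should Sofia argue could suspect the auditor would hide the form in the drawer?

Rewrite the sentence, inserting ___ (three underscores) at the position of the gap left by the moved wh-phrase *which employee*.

In situ: Sofia should argue which employee could suspect the auditor would hide the form in the drawer.
The filler 'which employee' is interpreted as the subject of the clause embedded under 'argue'. The gap is right after 'argue'.

Which employee should Sofia argue ___ could suspect the auditor would hide the form in the drawer?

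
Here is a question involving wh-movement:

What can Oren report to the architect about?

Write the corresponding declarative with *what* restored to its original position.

Oren can report to the architect about what.

'what' functions as the object of the preposition 'about'. It moves to the left edge, and the trace sits right after 'about':
What can Oren report to the architect about ___?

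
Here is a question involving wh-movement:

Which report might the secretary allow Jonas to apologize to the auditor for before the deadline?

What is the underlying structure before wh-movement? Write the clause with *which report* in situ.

'which report' is the object of the preposition 'for'. It moves to the left edge, and the trace sits right after 'for':
Which report might the secretary allow Jonas to apologize to the auditor for ___ before the deadline?

The secretary might allow Jonas to apologize to the auditor for which report before the deadline.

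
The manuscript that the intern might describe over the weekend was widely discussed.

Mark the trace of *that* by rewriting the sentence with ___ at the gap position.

'that' functions as the direct object of 'describe'. The gap is right after 'describe'.

The manuscript that the intern might describe ___ over the weekend was widely discussed.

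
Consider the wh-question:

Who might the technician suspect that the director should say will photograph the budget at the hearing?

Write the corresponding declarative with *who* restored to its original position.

'who' functions as the subject of the clause embedded under 'say'. Wh-movement fronts it, leaving a gap right after 'say':
Who might the technician suspect that the director should say ___ will photograph the budget at the hearing?

The technician might suspect that the director should say who will photograph the budget at the hearing.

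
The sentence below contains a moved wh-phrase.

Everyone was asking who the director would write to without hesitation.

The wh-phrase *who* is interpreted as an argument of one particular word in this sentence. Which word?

to

In situ: The director would write to who without hesitation.
'who' functions as the object of the preposition 'to'. Wh-movement fronts it, leaving a gap right after 'to':
Everyone was asking who the director would write to ___ without hesitation.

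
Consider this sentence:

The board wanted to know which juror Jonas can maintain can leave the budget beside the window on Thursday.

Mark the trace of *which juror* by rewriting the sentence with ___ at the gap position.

Before movement: Jonas can maintain which juror can leave the budget beside the window on Thursday.
'which juror' functions as the subject of the clause embedded under 'maintain'. The gap is right after 'maintain'.

The board wanted to know which juror Jonas can maintain ___ can leave the budget beside the window on Thursday.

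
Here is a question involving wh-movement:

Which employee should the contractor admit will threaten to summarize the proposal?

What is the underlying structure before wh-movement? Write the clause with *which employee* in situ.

'which employee' functions as the subject of the clause embedded under 'admit'. It moves to the left edge, and the trace sits right after 'admit':
Which employee should the contractor admit ___ will threaten to summarize the proposal?

The contractor should admit which employee will threaten to summarize the proposal.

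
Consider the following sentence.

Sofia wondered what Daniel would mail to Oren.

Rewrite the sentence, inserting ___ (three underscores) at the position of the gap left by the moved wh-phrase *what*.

Sofia wondered what Daniel would mail ___ to Oren.

Before movement: Daniel would mail what to Oren.
The filler 'what' is interpreted as the direct object of 'mail'. The gap is right after 'mail'.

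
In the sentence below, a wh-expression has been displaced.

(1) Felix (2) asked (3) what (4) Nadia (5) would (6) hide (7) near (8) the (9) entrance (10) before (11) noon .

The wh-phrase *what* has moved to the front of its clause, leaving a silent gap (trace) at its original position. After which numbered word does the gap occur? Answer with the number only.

6

In situ: Nadia would hide what near the entrance before noon.
'what' is the direct object of 'hide'. Wh-movement fronts it, leaving a gap right after 'hide':
Felix asked what Nadia would hide ___ near the entrance before noon.
'hide' is word 6.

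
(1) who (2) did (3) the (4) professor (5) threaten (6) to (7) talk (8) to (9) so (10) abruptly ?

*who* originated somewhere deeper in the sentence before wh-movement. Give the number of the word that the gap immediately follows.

8

Before movement: The professor did threaten to talk to who so abruptly.
'who' is the object of the preposition 'to'. It moves to the left edge, and the trace sits right after 'to':
Who did the professor threaten to talk to ___ so abruptly?
'to' is word 8.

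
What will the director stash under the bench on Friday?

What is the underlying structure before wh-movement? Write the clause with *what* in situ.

The director will stash what under the bench on Friday.

'what' functions as the direct object of 'stash'. It moves to the left edge, and the trace sits right after 'stash':
What will the director stash ___ under the bench on Friday?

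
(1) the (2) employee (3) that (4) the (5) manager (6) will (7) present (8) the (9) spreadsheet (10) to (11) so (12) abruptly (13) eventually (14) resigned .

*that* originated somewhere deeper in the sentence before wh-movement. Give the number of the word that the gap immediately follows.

'that' functions as the object of the preposition 'to' (recipient of 'present'). It moves to the left edge, and the trace sits right after 'to':
The employee that the manager will present the spreadsheet to ___ so abruptly eventually resigned.
'to' is word 10.

10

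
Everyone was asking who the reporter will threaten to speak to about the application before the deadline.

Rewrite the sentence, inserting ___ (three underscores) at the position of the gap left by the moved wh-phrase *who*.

Everyone was asking who the reporter will threaten to speak to ___ about the application before the deadline.

Pre-movement form: The reporter will threaten to speak to who about the application before the deadline.
The filler 'who' is interpreted as the object of the preposition 'to'. The gap is right after 'to'.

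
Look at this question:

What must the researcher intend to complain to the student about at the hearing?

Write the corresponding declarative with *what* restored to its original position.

'what' functions as the object of the preposition 'about'. Fronting leaves a gap immediately after 'about':
What must the researcher intend to complain to the student about ___ at the hearing?

The researcher must intend to complain to the student about what at the hearing.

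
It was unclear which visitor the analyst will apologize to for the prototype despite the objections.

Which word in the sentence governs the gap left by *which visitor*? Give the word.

to

Before movement: The analyst will apologize to which visitor for the prototype despite the objections.
'which visitor' functions as the object of the preposition 'to'. Fronting leaves a gap immediately after 'to':
It was unclear which visitor the analyst will apologize to ___ for the prototype despite the objections.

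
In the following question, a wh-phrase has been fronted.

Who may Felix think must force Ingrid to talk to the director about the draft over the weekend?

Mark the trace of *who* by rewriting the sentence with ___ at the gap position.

Before movement: Felix may think who must force Ingrid to talk to the director about the draft over the weekend.
'who' is the subject of the clause embedded under 'think'. The gap is right after 'think'.

Who may Felix think ___ must force Ingrid to talk to the director about the draft over the weekend?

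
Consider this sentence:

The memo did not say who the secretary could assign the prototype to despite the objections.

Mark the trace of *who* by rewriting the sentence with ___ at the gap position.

In situ: The secretary could assign the prototype to who despite the objections.
'who' is the object of the preposition 'to' (recipient of 'assign'). The gap is right after 'to'.

The memo did not say who the secretary could assign the prototype to ___ despite the objections.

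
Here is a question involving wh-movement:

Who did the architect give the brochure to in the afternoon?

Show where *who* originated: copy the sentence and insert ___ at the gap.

Before movement: The architect did give the brochure to who in the afternoon.
The filler 'who' is interpreted as the object of the preposition 'to' (recipient of 'give'). The gap is right after 'to'.

Who did the architect give the brochure to ___ in the afternoon?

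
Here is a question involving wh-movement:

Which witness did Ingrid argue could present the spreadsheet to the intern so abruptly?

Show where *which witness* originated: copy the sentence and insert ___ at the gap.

Pre-movement form: Ingrid did argue which witness could present the spreadsheet to the intern so abruptly.
'which witness' is the subject of the clause embedded under 'argue'. The gap is right after 'argue'.

Which witness did Ingrid argue ___ could present the spreadsheet to the intern so abruptly?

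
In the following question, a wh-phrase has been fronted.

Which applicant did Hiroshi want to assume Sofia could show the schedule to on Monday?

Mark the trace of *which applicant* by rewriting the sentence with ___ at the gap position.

Which applicant did Hiroshi want to assume Sofia could show the schedule to ___ on Monday?

Pre-movement form: Hiroshi did want to assume Sofia could show the schedule to which applicant on Monday.
'which applicant' functions as the object of the preposition 'to' (recipient of 'show'). The gap is right after 'to'.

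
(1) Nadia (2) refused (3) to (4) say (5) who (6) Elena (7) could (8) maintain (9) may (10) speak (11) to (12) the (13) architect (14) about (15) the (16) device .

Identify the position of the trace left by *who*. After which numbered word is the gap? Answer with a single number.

Pre-movement form: Elena could maintain who may speak to the architect about the device.
The filler 'who' is interpreted as the subject of the clause embedded under 'maintain'. Fronting leaves a gap immediately after 'maintain':
Nadia refused to say who Elena could maintain ___ may speak to the architect about the device.
'maintain' is word 8.

8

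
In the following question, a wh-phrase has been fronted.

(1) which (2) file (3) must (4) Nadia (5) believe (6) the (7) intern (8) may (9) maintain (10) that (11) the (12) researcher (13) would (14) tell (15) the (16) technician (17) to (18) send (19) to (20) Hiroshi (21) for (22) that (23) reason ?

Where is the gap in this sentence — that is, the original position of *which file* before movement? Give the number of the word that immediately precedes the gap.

18

Before movement: Nadia must believe the intern may maintain that the researcher would tell the technician to send which file to Hiroshi for that reason.
'which file' is the direct object of 'send'. Wh-movement fronts it, leaving a gap right after 'send':
Which file must Nadia believe the intern may maintain that the researcher would tell the technician to send ___ to Hiroshi for that reason?
'send' is word 18.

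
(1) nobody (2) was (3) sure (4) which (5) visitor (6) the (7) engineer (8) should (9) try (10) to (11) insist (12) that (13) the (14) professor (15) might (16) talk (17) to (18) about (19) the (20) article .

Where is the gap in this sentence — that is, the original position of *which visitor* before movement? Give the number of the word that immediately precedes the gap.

Underlying clause: The engineer should try to insist that the professor might talk to which visitor about the article.
The filler 'which visitor' is interpreted as the object of the preposition 'to'. It moves to the left edge, and the trace sits right after 'to':
Nobody was sure which visitor the engineer should try to insist that the professor might talk to ___ about the article.
'to' is word 17.

17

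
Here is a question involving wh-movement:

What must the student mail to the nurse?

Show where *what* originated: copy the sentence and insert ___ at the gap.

What must the student mail ___ to the nurse?

Before movement: The student must mail what to the nurse.
'what' functions as the direct object of 'mail'. The gap is right after 'mail'.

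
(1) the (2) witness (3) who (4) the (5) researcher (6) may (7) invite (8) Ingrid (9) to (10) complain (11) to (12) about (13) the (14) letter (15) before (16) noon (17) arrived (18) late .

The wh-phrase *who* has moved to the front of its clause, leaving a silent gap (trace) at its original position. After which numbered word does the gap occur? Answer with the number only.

'who' functions as the object of the preposition 'to'. Wh-movement fronts it, leaving a gap right after 'to':
The witness who the researcher may invite Ingrid to complain to ___ about the letter before noon arrived late.
'to' is word 11.

11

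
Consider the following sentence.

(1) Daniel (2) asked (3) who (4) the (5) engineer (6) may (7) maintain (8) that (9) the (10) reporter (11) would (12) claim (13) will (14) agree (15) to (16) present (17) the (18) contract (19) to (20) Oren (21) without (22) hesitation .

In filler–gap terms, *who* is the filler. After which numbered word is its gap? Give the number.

Pre-movement form: The engineer may maintain that the reporter would claim who will agree to present the contract to Oren without hesitation.
'who' functions as the subject of the clause embedded under 'claim'. Fronting leaves a gap immediately after 'claim':
Daniel asked who the engineer may maintain that the reporter would claim ___ will agree to present the contract to Oren without hesitation.
'claim' is word 12.

12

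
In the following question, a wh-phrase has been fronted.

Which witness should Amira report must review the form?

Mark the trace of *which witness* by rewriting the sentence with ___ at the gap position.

Pre-movement form: Amira should report which witness must review the form.
'which witness' is the subject of the clause embedded under 'report'. The gap is right after 'report'.

Which witness should Amira report ___ must review the form?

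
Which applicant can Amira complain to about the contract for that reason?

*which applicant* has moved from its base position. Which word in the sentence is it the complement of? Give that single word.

to

In situ: Amira can complain to which applicant about the contract for that reason.
'which applicant' is the object of the preposition 'to'. It moves to the left edge, and the trace sits right after 'to':
Which applicant can Amira complain to ___ about the contract for that reason?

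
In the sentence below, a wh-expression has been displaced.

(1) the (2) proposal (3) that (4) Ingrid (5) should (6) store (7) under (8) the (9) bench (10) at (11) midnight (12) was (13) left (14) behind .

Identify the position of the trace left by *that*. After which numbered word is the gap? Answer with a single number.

The filler 'that' is interpreted as the direct object of 'store'. Wh-movement fronts it, leaving a gap right after 'store':
The proposal that Ingrid should store ___ under the bench at midnight was left behind.
'store' is word 6.

6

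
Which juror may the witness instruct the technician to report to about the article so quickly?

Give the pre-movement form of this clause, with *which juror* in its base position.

The witness may instruct the technician to report to which juror about the article so quickly.

'which juror' is the object of the preposition 'to'. It moves to the left edge, and the trace sits right after 'to':
Which juror may the witness instruct the technician to report to ___ about the article so quickly?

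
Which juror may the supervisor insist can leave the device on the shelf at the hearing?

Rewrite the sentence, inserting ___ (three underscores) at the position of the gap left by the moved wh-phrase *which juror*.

Which juror may the supervisor insist ___ can leave the device on the shelf at the hearing?

In situ: The supervisor may insist which juror can leave the device on the shelf at the hearing.
'which juror' functions as the subject of the clause embedded under 'insist'. The gap is right after 'insist'.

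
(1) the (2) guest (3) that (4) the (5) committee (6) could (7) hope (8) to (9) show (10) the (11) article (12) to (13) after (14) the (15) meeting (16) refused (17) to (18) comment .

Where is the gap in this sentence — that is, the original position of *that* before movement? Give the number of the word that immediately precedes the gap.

12

'that' is the object of the preposition 'to' (recipient of 'show'). Fronting leaves a gap immediately after 'to':
The guest that the committee could hope to show the article to ___ after the meeting refused to comment.
'to' is word 12.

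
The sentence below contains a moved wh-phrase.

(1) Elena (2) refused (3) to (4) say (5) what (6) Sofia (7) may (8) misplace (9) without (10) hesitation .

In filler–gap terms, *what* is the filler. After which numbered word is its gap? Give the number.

Underlying clause: Sofia may misplace what without hesitation.
The filler 'what' is interpreted as the direct object of 'misplace'. It moves to the left edge, and the trace sits right after 'misplace':
Elena refused to say what Sofia may misplace ___ without hesitation.
'misplace' is word 8.

8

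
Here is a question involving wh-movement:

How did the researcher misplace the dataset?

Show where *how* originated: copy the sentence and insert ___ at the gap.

Pre-movement form: The researcher did misplace the dataset how.
'how' functions as the manner adjunct. The gap is right after 'dataset'.

How did the researcher misplace the dataset ___?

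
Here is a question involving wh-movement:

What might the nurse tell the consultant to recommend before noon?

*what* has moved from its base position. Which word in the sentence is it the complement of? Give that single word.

recommend

Underlying clause: The nurse might tell the consultant to recommend what before noon.
'what' functions as the direct object of 'recommend'. It moves to the left edge, and the trace sits right after 'recommend':
What might the nurse tell the consultant to recommend ___ before noon?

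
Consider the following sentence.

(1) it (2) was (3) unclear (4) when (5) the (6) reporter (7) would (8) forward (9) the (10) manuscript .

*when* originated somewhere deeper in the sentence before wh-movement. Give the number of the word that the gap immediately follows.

10

Underlying clause: The reporter would forward the manuscript when.
The filler 'when' is interpreted as the temporal adjunct. Wh-movement fronts it, leaving a gap right after 'manuscript':
It was unclear when the reporter would forward the manuscript ___.
'manuscript' is word 10.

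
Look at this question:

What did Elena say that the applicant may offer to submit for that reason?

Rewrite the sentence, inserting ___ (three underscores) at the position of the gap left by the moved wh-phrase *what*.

Before movement: Elena did say that the applicant may offer to submit what for that reason.
'what' functions as the direct object of 'submit'. The gap is right after 'submit'.

What did Elena say that the applicant may offer to submit ___ for that reason?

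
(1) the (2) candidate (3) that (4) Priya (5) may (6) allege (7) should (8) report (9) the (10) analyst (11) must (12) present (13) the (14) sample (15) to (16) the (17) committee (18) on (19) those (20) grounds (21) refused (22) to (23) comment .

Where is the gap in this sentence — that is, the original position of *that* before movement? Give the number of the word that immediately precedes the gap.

'that' is the subject of the clause embedded under 'allege'. Fronting leaves a gap immediately after 'allege':
The candidate that Priya may allege ___ should report the analyst must present the sample to the committee on those grounds refused to comment.
'allege' is word 6.

6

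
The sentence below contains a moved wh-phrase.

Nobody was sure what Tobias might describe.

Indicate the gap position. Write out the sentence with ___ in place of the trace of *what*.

Pre-movement form: Tobias might describe what.
'what' functions as the direct object of 'describe'. The gap is right after 'describe'.

Nobody was sure what Tobias might describe ___.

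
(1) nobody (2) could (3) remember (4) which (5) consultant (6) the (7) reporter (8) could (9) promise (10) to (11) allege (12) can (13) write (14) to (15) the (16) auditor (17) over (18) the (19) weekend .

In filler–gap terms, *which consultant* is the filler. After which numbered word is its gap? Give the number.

11

Pre-movement form: The reporter could promise to allege which consultant can write to the auditor over the weekend.
The filler 'which consultant' is interpreted as the subject of the clause embedded under 'allege'. Fronting leaves a gap immediately after 'allege':
Nobody could remember which consultant the reporter could promise to allege ___ can write to the auditor over the weekend.
'allege' is word 11.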